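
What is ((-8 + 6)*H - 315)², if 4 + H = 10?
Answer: 106929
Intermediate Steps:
H = 6 (H = -4 + 10 = 6)
((-8 + 6)*H - 315)² = ((-8 + 6)*6 - 315)² = (-2*6 - 315)² = (-12 - 315)² = (-327)² = 106929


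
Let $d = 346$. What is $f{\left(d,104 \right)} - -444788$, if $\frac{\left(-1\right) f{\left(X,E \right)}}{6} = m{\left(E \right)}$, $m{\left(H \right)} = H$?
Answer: $444164$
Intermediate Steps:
$f{\left(X,E \right)} = - 6 E$
$f{\left(d,104 \right)} - -444788 = \left(-6\right) 104 - -444788 = -624 + 444788 = 444164$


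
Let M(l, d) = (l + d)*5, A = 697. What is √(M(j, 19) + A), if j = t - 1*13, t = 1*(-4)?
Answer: √707 ≈ 26.589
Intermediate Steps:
t = -4
j = -17 (j = -4 - 1*13 = -4 - 13 = -17)
M(l, d) = 5*d + 5*l (M(l, d) = (d + l)*5 = 5*d + 5*l)
√(M(j, 19) + A) = √((5*19 + 5*(-17)) + 697) = √((95 - 85) + 697) = √(10 + 697) = √707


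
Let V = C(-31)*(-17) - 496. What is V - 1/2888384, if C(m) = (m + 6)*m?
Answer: -39487097665/2888384 ≈ -13671.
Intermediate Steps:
C(m) = m*(6 + m) (C(m) = (6 + m)*m = m*(6 + m))
V = -13671 (V = -31*(6 - 31)*(-17) - 496 = -31*(-25)*(-17) - 496 = 775*(-17) - 496 = -13175 - 496 = -13671)
V - 1/2888384 = -13671 - 1/2888384 = -39487097665/2888384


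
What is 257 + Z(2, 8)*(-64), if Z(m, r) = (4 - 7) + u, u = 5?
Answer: 129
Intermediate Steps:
Z(m, r) = 2 (Z(m, r) = (4 - 7) + 5 = -3 + 5 = 2)
257 + Z(2, 8)*(-64) = 257 + 2*(-64) = 257 - 128 = 129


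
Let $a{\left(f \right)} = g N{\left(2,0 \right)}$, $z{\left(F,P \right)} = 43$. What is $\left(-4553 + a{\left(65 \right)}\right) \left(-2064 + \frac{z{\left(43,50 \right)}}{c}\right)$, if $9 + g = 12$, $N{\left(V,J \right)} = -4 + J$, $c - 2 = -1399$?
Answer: $\frac{1196632165}{127} \approx 9.4223 \cdot 10^{6}$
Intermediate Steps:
$c = -1397$ ($c = 2 - 1399 = -1397$)
$g = 3$ ($g = -9 + 12 = 3$)
$a{\left(f \right)} = -12$ ($a{\left(f \right)} = 3 \left(-4 + 0\right) = 3 \left(-4\right) = -12$)
$\left(-4553 + a{\left(65 \right)}\right) \left(-2064 + \frac{z{\left(43,50 \right)}}{c}\right) = \left(-4553 - 12\right) \left(-2064 + \frac{43}{-1397}\right) = - 4565 \left(-2064 + 43 \left(- \frac{1}{1397}\right)\right) = - 4565 \left(-2064 - \frac{43}{1397}\right) = \left(-4565\right) \left(- \frac{2883451}{1397}\right) = \frac{1196632165}{127}$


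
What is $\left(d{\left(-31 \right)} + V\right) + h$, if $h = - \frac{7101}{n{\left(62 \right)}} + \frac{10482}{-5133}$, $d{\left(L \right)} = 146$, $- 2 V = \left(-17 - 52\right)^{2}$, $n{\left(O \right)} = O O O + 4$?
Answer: $- \frac{304014271671}{135928684} \approx -2236.6$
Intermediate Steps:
$n{\left(O \right)} = 4 + O^{3}$ ($n{\left(O \right)} = O^{2} O + 4 = O^{3} + 4 = 4 + O^{3}$)
$V = - \frac{4761}{2}$ ($V = - \frac{\left(-17 - 52\right)^{2}}{2} = - \frac{\left(-69\right)^{2}}{2} = \left(- \frac{1}{2}\right) 4761 = - \frac{4761}{2} \approx -2380.5$)
$h = - \frac{281627273}{135928684}$ ($h = - \frac{7101}{4 + 62^{3}} + \frac{10482}{-5133} = - \frac{7101}{4 + 238328} + 10482 \left(- \frac{1}{5133}\right) = - \frac{7101}{238332} - \frac{3494}{1711} = \left(-7101\right) \frac{1}{238332} - \frac{3494}{1711} = - \frac{2367}{79444} - \frac{3494}{1711} = - \frac{281627273}{135928684} \approx -2.0719$)
$\left(d{\left(-31 \right)} + V\right) + h = \left(146 - \frac{4761}{2}\right) - \frac{281627273}{135928684} = - \frac{4469}{2} - \frac{281627273}{135928684} = - \frac{304014271671}{135928684}$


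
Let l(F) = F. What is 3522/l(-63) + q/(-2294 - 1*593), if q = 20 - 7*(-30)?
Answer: -3394168/60627 ≈ -55.984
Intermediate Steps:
q = 230 (q = 20 + 210 = 230)
3522/l(-63) + q/(-2294 - 1*593) = 3522/(-63) + 230/(-2294 - 1*593) = 3522*(-1/63) + 230/(-2294 - 593) = -1174/21 + 230/(-2887) = -1174/21 + 230*(-1/2887) = -1174/21 - 230/2887 = -3394168/60627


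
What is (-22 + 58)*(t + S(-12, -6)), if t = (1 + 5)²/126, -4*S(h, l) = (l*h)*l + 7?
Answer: 26847/7 ≈ 3835.3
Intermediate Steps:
S(h, l) = -7/4 - h*l²/4 (S(h, l) = -((l*h)*l + 7)/4 = -((h*l)*l + 7)/4 = -(h*l² + 7)/4 = -(7 + h*l²)/4 = -7/4 - h*l²/4)
t = 2/7 (t = 6²*(1/126) = 36*(1/126) = 2/7 ≈ 0.28571)
(-22 + 58)*(t + S(-12, -6)) = (-22 + 58)*(2/7 + (-7/4 - ¼*(-12)*(-6)²)) = 36*(2/7 + (-7/4 - ¼*(-12)*36)) = 36*(2/7 + (-7/4 + 108)) = 36*(2/7 + 425/4) = 36*(2983/28) = 26847/7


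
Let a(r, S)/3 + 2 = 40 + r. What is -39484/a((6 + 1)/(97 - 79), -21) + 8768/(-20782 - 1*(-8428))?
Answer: -1466385352/4268307 ≈ -343.55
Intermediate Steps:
a(r, S) = 114 + 3*r (a(r, S) = -6 + 3*(40 + r) = -6 + (120 + 3*r) = 114 + 3*r)
-39484/a((6 + 1)/(97 - 79), -21) + 8768/(-20782 - 1*(-8428)) = -39484/(114 + 3*((6 + 1)/(97 - 79))) + 8768/(-20782 - 1*(-8428)) = -39484/(114 + 3*(7/18)) + 8768/(-20782 + 8428) = -39484/(114 + 3*(7*(1/18))) + 8768/(-12354) = -39484/(114 + 3*(7/18)) + 8768*(-1/12354) = -39484/(114 + 7/6) - 4384/6177 = -39484/691/6 - 4384/6177 = -39484*6/691 - 4384/6177 = -236904/691 - 4384/6177 = -1466385352/4268307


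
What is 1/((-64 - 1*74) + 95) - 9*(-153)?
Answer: 59210/43 ≈ 1377.0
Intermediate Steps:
1/((-64 - 1*74) + 95) - 9*(-153) = 1/((-64 - 74) + 95) + 1377 = 1/(-138 + 95) + 1377 = 1/(-43) + 1377 = -1/43 + 1377 = 59210/43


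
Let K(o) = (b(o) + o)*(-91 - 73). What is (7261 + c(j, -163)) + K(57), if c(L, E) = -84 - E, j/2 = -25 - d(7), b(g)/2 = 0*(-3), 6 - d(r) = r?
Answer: -2008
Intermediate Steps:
d(r) = 6 - r
b(g) = 0 (b(g) = 2*(0*(-3)) = 2*0 = 0)
j = -48 (j = 2*(-25 - (6 - 1*7)) = 2*(-25 - (6 - 7)) = 2*(-25 - 1*(-1)) = 2*(-25 + 1) = 2*(-24) = -48)
K(o) = -164*o (K(o) = (0 + o)*(-91 - 73) = o*(-164) = -164*o)
(7261 + c(j, -163)) + K(57) = (7261 + (-84 - 1*(-163))) - 164*57 = (7261 + (-84 + 163)) - 9348 = (7261 + 79) - 9348 = 7340 - 9348 = -2008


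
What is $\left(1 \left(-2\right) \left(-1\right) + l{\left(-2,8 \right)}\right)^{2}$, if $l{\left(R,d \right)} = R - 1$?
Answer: $1$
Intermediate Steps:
$l{\left(R,d \right)} = -1 + R$
$\left(1 \left(-2\right) \left(-1\right) + l{\left(-2,8 \right)}\right)^{2} = \left(1 \left(-2\right) \left(-1\right) - 3\right)^{2} = \left(\left(-2\right) \left(-1\right) - 3\right)^{2} = \left(2 - 3\right)^{2} = \left(-1\right)^{2} = 1$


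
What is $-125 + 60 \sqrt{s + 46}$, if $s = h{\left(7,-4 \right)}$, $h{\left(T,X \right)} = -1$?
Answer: $-125 + 180 \sqrt{5} \approx 277.49$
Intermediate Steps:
$s = -1$
$-125 + 60 \sqrt{s + 46} = -125 + 60 \sqrt{-1 + 46} = -125 + 60 \sqrt{45} = -125 + 60 \cdot 3 \sqrt{5} = -125 + 180 \sqrt{5}$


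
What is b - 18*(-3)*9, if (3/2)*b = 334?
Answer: 2126/3 ≈ 708.67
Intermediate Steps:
b = 668/3 (b = (⅔)*334 = 668/3 ≈ 222.67)
b - 18*(-3)*9 = 668/3 - 18*(-3)*9 = 668/3 - (-54)*9 = 668/3 - 1*(-486) = 668/3 + 486 = 2126/3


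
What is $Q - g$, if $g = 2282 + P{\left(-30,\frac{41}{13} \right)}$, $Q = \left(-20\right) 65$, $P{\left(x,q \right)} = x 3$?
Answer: $-3492$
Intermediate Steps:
$P{\left(x,q \right)} = 3 x$
$Q = -1300$
$g = 2192$ ($g = 2282 + 3 \left(-30\right) = 2282 - 90 = 2192$)
$Q - g = -1300 - 2192 = -3492$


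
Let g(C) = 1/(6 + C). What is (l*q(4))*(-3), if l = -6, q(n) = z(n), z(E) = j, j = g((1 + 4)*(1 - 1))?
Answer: 3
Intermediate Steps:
j = 1/6 (j = 1/(6 + (1 + 4)*(1 - 1)) = 1/(6 + 5*0) = 1/(6 + 0) = 1/6 ≈ 0.16667)
z(E) = 1/6
q(n) = 1/6
(l*q(4))*(-3) = -6*1/6*(-3) = -1*(-3) = 3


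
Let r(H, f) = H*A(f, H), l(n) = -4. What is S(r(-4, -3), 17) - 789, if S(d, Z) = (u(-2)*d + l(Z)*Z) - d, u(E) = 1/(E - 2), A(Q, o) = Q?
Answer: -872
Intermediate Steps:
u(E) = 1/(-2 + E)
r(H, f) = H*f
S(d, Z) = -4*Z - 5*d/4 (S(d, Z) = (d/(-2 - 2) - 4*Z) - d = (d/(-4) - 4*Z) - d = (-d/4 - 4*Z) - d = (-4*Z - d/4) - d = -4*Z - 5*d/4)
S(r(-4, -3), 17) - 789 = (-4*17 - (-5)*(-3)) - 789 = (-68 - 5/4*12) - 789 = (-68 - 15) - 789 = -83 - 789 = -872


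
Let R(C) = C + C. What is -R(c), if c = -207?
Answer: 414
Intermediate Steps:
R(C) = 2*C
-R(c) = -2*(-207) = -1*(-414) = 414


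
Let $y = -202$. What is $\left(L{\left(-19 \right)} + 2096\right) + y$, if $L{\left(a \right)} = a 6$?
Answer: $1780$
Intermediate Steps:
$L{\left(a \right)} = 6 a$
$\left(L{\left(-19 \right)} + 2096\right) + y = \left(6 \left(-19\right) + 2096\right) - 202 = \left(-114 + 2096\right) - 202 = 1982 - 202 = 1780$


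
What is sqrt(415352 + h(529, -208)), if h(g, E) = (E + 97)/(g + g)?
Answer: sqrt(878884610)/46 ≈ 644.48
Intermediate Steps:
h(g, E) = (97 + E)/(2*g) (h(g, E) = (97 + E)/((2*g)) = (97 + E)*(1/(2*g)) = (97 + E)/(2*g))
sqrt(415352 + h(529, -208)) = sqrt(415352 + (1/2)*(97 - 208)/529) = sqrt(415352 + (1/2)*(1/529)*(-111)) = sqrt(415352 - 111/1058) = sqrt(439442305/1058) = sqrt(878884610)/46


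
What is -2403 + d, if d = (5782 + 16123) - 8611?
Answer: 10891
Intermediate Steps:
d = 13294 (d = 21905 - 8611 = 13294)
-2403 + d = -2403 + 13294 = 10891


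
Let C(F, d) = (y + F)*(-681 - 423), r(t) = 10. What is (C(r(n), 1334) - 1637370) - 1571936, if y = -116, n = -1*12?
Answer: -3092282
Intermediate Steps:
n = -12
C(F, d) = 128064 - 1104*F (C(F, d) = (-116 + F)*(-681 - 423) = (-116 + F)*(-1104) = 128064 - 1104*F)
(C(r(n), 1334) - 1637370) - 1571936 = ((128064 - 1104*10) - 1637370) - 1571936 = ((128064 - 11040) - 1637370) - 1571936 = (117024 - 1637370) - 1571936 = -1520346 - 1571936 = -3092282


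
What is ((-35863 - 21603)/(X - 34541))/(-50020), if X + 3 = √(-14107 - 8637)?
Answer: -62034547/1865293756675 - 28733*I*√5686/14922350053400 ≈ -3.3257e-5 - 1.4519e-7*I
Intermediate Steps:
X = -3 + 2*I*√5686 (X = -3 + √(-14107 - 8637) = -3 + √(-22744) = -3 + 2*I*√5686 ≈ -3.0 + 150.81*I)
((-35863 - 21603)/(X - 34541))/(-50020) = ((-35863 - 21603)/((-3 + 2*I*√5686) - 34541))/(-50020) = -57466/(-34544 + 2*I*√5686)*(-1/50020) = 28733/(25010*(-34544 + 2*I*√5686))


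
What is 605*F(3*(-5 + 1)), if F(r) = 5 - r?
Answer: 10285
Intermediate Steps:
605*F(3*(-5 + 1)) = 605*(5 - 3*(-5 + 1)) = 605*(5 - 3*(-4)) = 605*(5 - 1*(-12)) = 605*(5 + 12) = 605*17 = 10285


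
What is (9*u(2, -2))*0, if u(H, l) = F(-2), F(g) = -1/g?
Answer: 0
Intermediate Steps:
u(H, l) = 1/2 (u(H, l) = -1/(-2) = -1*(-1/2) = 1/2)
(9*u(2, -2))*0 = (9*(1/2))*0 = (9/2)*0 = 0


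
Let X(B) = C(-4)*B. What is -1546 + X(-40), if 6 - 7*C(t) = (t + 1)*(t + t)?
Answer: -10102/7 ≈ -1443.1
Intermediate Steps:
C(t) = 6/7 - 2*t*(1 + t)/7 (C(t) = 6/7 - (t + 1)*(t + t)/7 = 6/7 - (1 + t)*2*t/7 = 6/7 - 2*t*(1 + t)/7)
X(B) = -18*B/7 (X(B) = (6/7 - 2/7*(-4) - 2/7*(-4)²)*B = (6/7 + 8/7 - 2/7*16)*B = (6/7 + 8/7 - 32/7)*B = -18*B/7)
-1546 + X(-40) = -1546 - 18/7*(-40) = -1546 + 720/7 = -10102/7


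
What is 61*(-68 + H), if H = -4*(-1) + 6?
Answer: -3538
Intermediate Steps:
H = 10 (H = 4 + 6 = 10)
61*(-68 + H) = 61*(-68 + 10) = 61*(-58) = -3538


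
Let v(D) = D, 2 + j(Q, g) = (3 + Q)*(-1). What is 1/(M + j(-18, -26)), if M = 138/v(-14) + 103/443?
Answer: 3101/10467 ≈ 0.29626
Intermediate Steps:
j(Q, g) = -5 - Q (j(Q, g) = -2 + (3 + Q)*(-1) = -2 + (-3 - Q) = -5 - Q)
M = -29846/3101 (M = 138/(-14) + 103/443 = 138*(-1/14) + 103*(1/443) = -69/7 + 103/443 = -29846/3101 ≈ -9.6246)
1/(M + j(-18, -26)) = 1/(-29846/3101 + (-5 - 1*(-18))) = 1/(-29846/3101 + (-5 + 18)) = 1/(-29846/3101 + 13) = 1/(10467/3101) = 3101/10467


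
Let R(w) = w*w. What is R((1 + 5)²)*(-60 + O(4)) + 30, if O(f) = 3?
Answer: -73842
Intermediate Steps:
R(w) = w²
R((1 + 5)²)*(-60 + O(4)) + 30 = ((1 + 5)²)²*(-60 + 3) + 30 = (6²)²*(-57) + 30 = 36²*(-57) + 30 = 1296*(-57) + 30 = -73872 + 30 = -73842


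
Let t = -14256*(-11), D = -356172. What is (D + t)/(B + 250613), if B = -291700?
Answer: 199356/41087 ≈ 4.8520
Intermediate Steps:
t = 156816
(D + t)/(B + 250613) = (-356172 + 156816)/(-291700 + 250613) = -199356/(-41087) = -199356*(-1/41087) = 199356/41087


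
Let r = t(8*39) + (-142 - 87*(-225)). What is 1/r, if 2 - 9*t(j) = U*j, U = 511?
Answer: 9/15467 ≈ 0.00058188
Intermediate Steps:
t(j) = 2/9 - 511*j/9
r = 15467/9 (r = (2/9 - 4088*39/9) + (-142 - 87*(-225)) = (2/9 - 511/9*312) + (-142 + 19575) = (2/9 - 53144/3) + 19433 = -159430/9 + 19433 = 15467/9 ≈ 1718.6)
1/r = 1/(15467/9) = 9/15467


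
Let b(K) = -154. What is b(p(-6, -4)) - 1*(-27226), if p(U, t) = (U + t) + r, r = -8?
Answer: 27072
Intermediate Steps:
p(U, t) = -8 + U + t (p(U, t) = (U + t) - 8 = -8 + U + t)
b(p(-6, -4)) - 1*(-27226) = -154 - 1*(-27226) = -154 + 27226 = 27072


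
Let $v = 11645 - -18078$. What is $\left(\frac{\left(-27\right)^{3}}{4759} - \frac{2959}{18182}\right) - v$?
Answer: $- \frac{2572247803961}{86528138} \approx -29727.0$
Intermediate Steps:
$v = 29723$ ($v = 11645 + 18078 = 29723$)
$\left(\frac{\left(-27\right)^{3}}{4759} - \frac{2959}{18182}\right) - v = \left(\frac{\left(-27\right)^{3}}{4759} - \frac{2959}{18182}\right) - 29723 = \left(\left(-19683\right) \frac{1}{4759} - \frac{2959}{18182}\right) - 29723 = \left(- \frac{19683}{4759} - \frac{2959}{18182}\right) - 29723 = - \frac{371958187}{86528138} - 29723 = - \frac{2572247803961}{86528138}$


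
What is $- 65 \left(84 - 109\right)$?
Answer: $1625$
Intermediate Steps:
$- 65 \left(84 - 109\right) = \left(-65\right) \left(-25\right) = 1625$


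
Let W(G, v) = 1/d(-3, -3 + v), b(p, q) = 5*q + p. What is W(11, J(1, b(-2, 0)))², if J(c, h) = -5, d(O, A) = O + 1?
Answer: ¼ ≈ 0.25000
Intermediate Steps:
b(p, q) = p + 5*q
d(O, A) = 1 + O
W(G, v) = -½ (W(G, v) = 1/(1 - 3) = 1/(-2) = -½)
W(11, J(1, b(-2, 0)))² = (-½)² = ¼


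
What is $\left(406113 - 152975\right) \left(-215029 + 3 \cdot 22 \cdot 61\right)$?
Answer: $-53412877414$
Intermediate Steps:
$\left(406113 - 152975\right) \left(-215029 + 3 \cdot 22 \cdot 61\right) = 253138 \left(-215029 + 66 \cdot 61\right) = 253138 \left(-215029 + 4026\right) = 253138 \left(-211003\right) = -53412877414$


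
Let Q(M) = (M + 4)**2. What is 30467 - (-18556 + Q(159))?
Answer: 22454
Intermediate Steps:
Q(M) = (4 + M)**2
30467 - (-18556 + Q(159)) = 30467 - (-18556 + (4 + 159)**2) = 30467 - (-18556 + 163**2) = 30467 - (-18556 + 26569) = 30467 - 1*8013 = 30467 - 8013 = 22454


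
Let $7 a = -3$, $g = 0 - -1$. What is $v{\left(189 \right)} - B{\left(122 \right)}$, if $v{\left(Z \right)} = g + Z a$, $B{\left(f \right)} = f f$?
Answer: $-14964$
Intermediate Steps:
$g = 1$ ($g = 0 + 1 = 1$)
$a = - \frac{3}{7}$ ($a = \frac{1}{7} \left(-3\right) = - \frac{3}{7} \approx -0.42857$)
$B{\left(f \right)} = f^{2}$
$v{\left(Z \right)} = 1 - \frac{3 Z}{7}$ ($v{\left(Z \right)} = 1 + Z \left(- \frac{3}{7}\right) = 1 - \frac{3 Z}{7}$)
$v{\left(189 \right)} - B{\left(122 \right)} = \left(1 - 81\right) - 122^{2} = \left(1 - 81\right) - 14884 = -80 - 14884 = -14964$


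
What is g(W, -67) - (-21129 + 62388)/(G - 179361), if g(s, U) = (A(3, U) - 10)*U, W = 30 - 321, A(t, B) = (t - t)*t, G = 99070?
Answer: 3166837/4723 ≈ 670.51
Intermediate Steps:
A(t, B) = 0 (A(t, B) = 0*t = 0)
W = -291
g(s, U) = -10*U (g(s, U) = (0 - 10)*U = -10*U)
g(W, -67) - (-21129 + 62388)/(G - 179361) = -10*(-67) - (-21129 + 62388)/(99070 - 179361) = 670 - 41259/(-80291) = 670 - 41259*(-1)/80291 = 670 - 1*(-2427/4723) = 670 + 2427/4723 = 3166837/4723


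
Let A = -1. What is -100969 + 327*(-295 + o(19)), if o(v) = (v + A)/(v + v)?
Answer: -3748303/19 ≈ -1.9728e+5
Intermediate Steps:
o(v) = (-1 + v)/(2*v) (o(v) = (v - 1)/(v + v) = (-1 + v)/((2*v)) = (-1 + v)*(1/(2*v)) = (-1 + v)/(2*v))
-100969 + 327*(-295 + o(19)) = -100969 + 327*(-295 + (½)*(-1 + 19)/19) = -100969 + 327*(-295 + (½)*(1/19)*18) = -100969 + 327*(-295 + 9/19) = -100969 + 327*(-5596/19) = -100969 - 1829892/19 = -3748303/19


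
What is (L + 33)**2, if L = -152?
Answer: 14161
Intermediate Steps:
(L + 33)**2 = (-152 + 33)**2 = (-119)**2 = 14161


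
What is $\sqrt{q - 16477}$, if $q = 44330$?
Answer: $\sqrt{27853} \approx 166.89$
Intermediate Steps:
$\sqrt{q - 16477} = \sqrt{44330 - 16477} = \sqrt{27853}$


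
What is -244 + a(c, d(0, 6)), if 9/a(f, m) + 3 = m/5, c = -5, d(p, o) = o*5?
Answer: -241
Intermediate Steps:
d(p, o) = 5*o
a(f, m) = 9/(-3 + m/5)
-244 + a(c, d(0, 6)) = -244 + 45/(-15 + 5*6) = -244 + 45/(-15 + 30) = -244 + 45/15 = -244 + 45*(1/15) = -244 + 3 = -241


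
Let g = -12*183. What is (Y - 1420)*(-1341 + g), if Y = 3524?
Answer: -7441848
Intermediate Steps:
g = -2196
(Y - 1420)*(-1341 + g) = (3524 - 1420)*(-1341 - 2196) = 2104*(-3537) = -7441848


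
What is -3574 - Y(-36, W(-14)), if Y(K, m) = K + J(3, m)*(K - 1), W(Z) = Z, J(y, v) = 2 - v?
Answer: -2946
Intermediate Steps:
Y(K, m) = K + (-1 + K)*(2 - m) (Y(K, m) = K + (2 - m)*(K - 1) = K + (2 - m)*(-1 + K) = K + (-1 + K)*(2 - m))
-3574 - Y(-36, W(-14)) = -3574 - (-2 - 36 - 14 - 1*(-36)*(-2 - 14)) = -3574 - (-2 - 36 - 14 - 1*(-36)*(-16)) = -3574 - (-2 - 36 - 14 - 576) = -3574 - 1*(-628) = -3574 + 628 = -2946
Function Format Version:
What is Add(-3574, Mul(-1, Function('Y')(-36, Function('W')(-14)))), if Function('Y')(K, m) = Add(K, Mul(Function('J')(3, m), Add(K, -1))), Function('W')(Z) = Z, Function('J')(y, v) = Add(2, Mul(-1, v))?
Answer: -2946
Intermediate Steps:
Function('Y')(K, m) = Add(K, Mul(Add(-1, K), Add(2, Mul(-1, m)))) (Function('Y')(K, m) = Add(K, Mul(Add(2, Mul(-1, m)), Add(K, -1))) = Add(K, Mul(Add(2, Mul(-1, m)), Add(-1, K))) = Add(K, Mul(Add(-1, K), Add(2, Mul(-1, m)))))
Add(-3574, Mul(-1, Function('Y')(-36, Function('W')(-14)))) = Add(-3574, Mul(-1, Add(-2, -36, -14, Mul(-1, -36, Add(-2, -14))))) = Add(-3574, Mul(-1, Add(-2, -36, -14, Mul(-1, -36, -16)))) = Add(-3574, Mul(-1, Add(-2, -36, -14, -576))) = Add(-3574, Mul(-1, -628)) = Add(-3574, 628) = -2946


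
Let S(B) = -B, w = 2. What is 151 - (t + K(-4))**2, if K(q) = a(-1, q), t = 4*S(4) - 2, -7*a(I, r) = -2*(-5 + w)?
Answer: -10025/49 ≈ -204.59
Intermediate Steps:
a(I, r) = -6/7 (a(I, r) = -(-2)*(-5 + 2)/7 = -(-2)*(-3)/7 = -1/7*6 = -6/7)
t = -18 (t = 4*(-1*4) - 2 = 4*(-4) - 2 = -16 - 2 = -18)
K(q) = -6/7
151 - (t + K(-4))**2 = 151 - (-18 - 6/7)**2 = 151 - (-132/7)**2 = 151 - 1*17424/49 = 151 - 17424/49 = -10025/49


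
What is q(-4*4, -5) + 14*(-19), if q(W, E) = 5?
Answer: -261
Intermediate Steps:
q(-4*4, -5) + 14*(-19) = 5 + 14*(-19) = 5 - 266 = -261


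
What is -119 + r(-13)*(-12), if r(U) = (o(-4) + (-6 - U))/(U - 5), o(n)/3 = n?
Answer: -367/3 ≈ -122.33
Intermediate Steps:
o(n) = 3*n
r(U) = (-18 - U)/(-5 + U) (r(U) = (3*(-4) + (-6 - U))/(U - 5) = (-12 + (-6 - U))/(-5 + U) = (-18 - U)/(-5 + U))
-119 + r(-13)*(-12) = -119 + ((-18 - 1*(-13))/(-5 - 13))*(-12) = -119 + ((-18 + 13)/(-18))*(-12) = -119 - 1/18*(-5)*(-12) = -119 + (5/18)*(-12) = -119 - 10/3 = -367/3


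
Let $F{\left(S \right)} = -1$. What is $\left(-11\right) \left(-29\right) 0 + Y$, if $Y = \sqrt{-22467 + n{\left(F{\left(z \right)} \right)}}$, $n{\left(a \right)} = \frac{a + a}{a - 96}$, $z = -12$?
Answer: $\frac{i \sqrt{211391809}}{97} \approx 149.89 i$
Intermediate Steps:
$n{\left(a \right)} = \frac{2 a}{-96 + a}$
$Y = \frac{i \sqrt{211391809}}{97}$ ($Y = \sqrt{-22467 + 2 \left(-1\right) \frac{1}{-96 - 1}} = \sqrt{-22467 + 2 \left(-1\right) \frac{1}{-97}} = \sqrt{-22467 + 2 \left(-1\right) \left(- \frac{1}{97}\right)} = \sqrt{-22467 + \frac{2}{97}} = \sqrt{- \frac{2179297}{97}} = \frac{i \sqrt{211391809}}{97} \approx 149.89 i$)
$\left(-11\right) \left(-29\right) 0 + Y = \left(-11\right) \left(-29\right) 0 + \frac{i \sqrt{211391809}}{97} = 319 \cdot 0 + \frac{i \sqrt{211391809}}{97} = 0 + \frac{i \sqrt{211391809}}{97} = \frac{i \sqrt{211391809}}{97}$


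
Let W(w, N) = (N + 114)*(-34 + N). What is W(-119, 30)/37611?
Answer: -64/4179 ≈ -0.015315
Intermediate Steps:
W(w, N) = (-34 + N)*(114 + N) (W(w, N) = (114 + N)*(-34 + N) = (-34 + N)*(114 + N))
W(-119, 30)/37611 = (-3876 + 30² + 80*30)/37611 = (-3876 + 900 + 2400)*(1/37611) = -576*1/37611 = -64/4179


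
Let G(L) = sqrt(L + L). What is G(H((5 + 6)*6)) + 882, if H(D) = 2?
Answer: 884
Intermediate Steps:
G(L) = sqrt(2)*sqrt(L) (G(L) = sqrt(2*L) = sqrt(2)*sqrt(L))
G(H((5 + 6)*6)) + 882 = sqrt(2)*sqrt(2) + 882 = 2 + 882 = 884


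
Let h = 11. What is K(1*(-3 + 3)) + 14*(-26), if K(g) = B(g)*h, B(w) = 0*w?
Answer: -364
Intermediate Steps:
B(w) = 0
K(g) = 0 (K(g) = 0*11 = 0)
K(1*(-3 + 3)) + 14*(-26) = 0 + 14*(-26) = 0 - 364 = -364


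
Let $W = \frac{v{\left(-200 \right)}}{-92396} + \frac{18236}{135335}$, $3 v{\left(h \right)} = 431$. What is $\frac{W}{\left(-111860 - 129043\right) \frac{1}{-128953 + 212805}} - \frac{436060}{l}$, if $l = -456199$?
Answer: $\frac{32323842333344447101}{35540464558362058035} \approx 0.90949$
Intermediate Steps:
$v{\left(h \right)} = \frac{431}{3}$ ($v{\left(h \right)} = \frac{1}{3} \cdot 431 = \frac{431}{3}$)
$W = \frac{4996470983}{37513237980}$ ($W = \frac{431}{3 \left(-92396\right)} + \frac{18236}{135335} = \frac{431}{3} \left(- \frac{1}{92396}\right) + 18236 \cdot \frac{1}{135335} = - \frac{431}{277188} + \frac{18236}{135335} = \frac{4996470983}{37513237980} \approx 0.13319$)
$\frac{W}{\left(-111860 - 129043\right) \frac{1}{-128953 + 212805}} - \frac{436060}{l} = \frac{4996470983}{37513237980 \frac{-111860 - 129043}{-128953 + 212805}} - \frac{436060}{-456199} = \frac{4996470983}{37513237980 \left(- \frac{240903}{83852}\right)} - - \frac{436060}{456199} = \frac{4996470983}{37513237980 \left(\left(-240903\right) \frac{1}{83852}\right)} + \frac{436060}{456199} = \frac{4996470983}{37513237980 \left(- \frac{240903}{83852}\right)} + \frac{436060}{456199} = \frac{4996470983}{37513237980} \left(- \frac{83852}{240903}\right) + \frac{436060}{456199} = - \frac{104741021216629}{2259262892273985} + \frac{436060}{456199} = \frac{32323842333344447101}{35540464558362058035}$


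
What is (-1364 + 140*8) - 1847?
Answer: -2091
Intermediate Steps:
(-1364 + 140*8) - 1847 = (-1364 + 1120) - 1847 = -244 - 1847 = -2091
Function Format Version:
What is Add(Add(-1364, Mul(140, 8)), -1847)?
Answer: -2091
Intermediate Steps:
Add(Add(-1364, Mul(140, 8)), -1847) = Add(Add(-1364, 1120), -1847) = Add(-244, -1847) = -2091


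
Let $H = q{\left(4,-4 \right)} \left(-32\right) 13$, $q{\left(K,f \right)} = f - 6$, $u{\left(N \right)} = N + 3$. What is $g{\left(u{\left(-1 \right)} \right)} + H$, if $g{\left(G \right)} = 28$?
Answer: $4188$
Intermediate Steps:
$u{\left(N \right)} = 3 + N$
$q{\left(K,f \right)} = -6 + f$ ($q{\left(K,f \right)} = f - 6 = -6 + f$)
$H = 4160$ ($H = \left(-6 - 4\right) \left(-32\right) 13 = \left(-10\right) \left(-32\right) 13 = 320 \cdot 13 = 4160$)
$g{\left(u{\left(-1 \right)} \right)} + H = 28 + 4160 = 4188$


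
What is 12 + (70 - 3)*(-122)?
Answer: -8162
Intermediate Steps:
12 + (70 - 3)*(-122) = 12 + 67*(-122) = 12 - 8174 = -8162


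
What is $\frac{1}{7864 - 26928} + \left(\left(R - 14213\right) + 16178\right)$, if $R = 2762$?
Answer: $\frac{90115527}{19064} \approx 4727.0$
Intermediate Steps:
$\frac{1}{7864 - 26928} + \left(\left(R - 14213\right) + 16178\right) = \frac{1}{7864 - 26928} + \left(\left(2762 - 14213\right) + 16178\right) = \frac{1}{-19064} + \left(-11451 + 16178\right) = - \frac{1}{19064} + 4727 = \frac{90115527}{19064}$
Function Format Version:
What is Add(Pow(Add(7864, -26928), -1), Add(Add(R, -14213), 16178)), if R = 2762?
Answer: Rational(90115527, 19064) ≈ 4727.0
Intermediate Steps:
Add(Pow(Add(7864, -26928), -1), Add(Add(R, -14213), 16178)) = Add(Pow(Add(7864, -26928), -1), Add(Add(2762, -14213), 16178)) = Add(Pow(-19064, -1), Add(-11451, 16178)) = Add(Rational(-1, 19064), 4727) = Rational(90115527, 19064)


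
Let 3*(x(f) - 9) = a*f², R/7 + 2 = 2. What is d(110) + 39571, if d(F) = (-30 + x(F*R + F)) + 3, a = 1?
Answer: 130759/3 ≈ 43586.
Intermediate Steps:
R = 0 (R = -14 + 7*2 = -14 + 14 = 0)
x(f) = 9 + f²/3 (x(f) = 9 + (1*f²)/3 = 9 + f²/3)
d(F) = -18 + F²/3 (d(F) = (-30 + (9 + (F*0 + F)²/3)) + 3 = (-30 + (9 + (0 + F)²/3)) + 3 = (-30 + (9 + F²/3)) + 3 = (-21 + F²/3) + 3 = -18 + F²/3)
d(110) + 39571 = (-18 + (⅓)*110²) + 39571 = (-18 + (⅓)*12100) + 39571 = (-18 + 12100/3) + 39571 = 12046/3 + 39571 = 130759/3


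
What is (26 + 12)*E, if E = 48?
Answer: 1824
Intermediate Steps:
(26 + 12)*E = (26 + 12)*48 = 38*48 = 1824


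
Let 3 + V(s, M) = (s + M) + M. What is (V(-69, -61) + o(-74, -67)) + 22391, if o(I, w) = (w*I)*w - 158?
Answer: -310147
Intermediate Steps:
V(s, M) = -3 + s + 2*M (V(s, M) = -3 + ((s + M) + M) = -3 + ((M + s) + M) = -3 + (s + 2*M) = -3 + s + 2*M)
o(I, w) = -158 + I*w² (o(I, w) = (I*w)*w - 158 = I*w² - 158 = -158 + I*w²)
(V(-69, -61) + o(-74, -67)) + 22391 = ((-3 - 69 + 2*(-61)) + (-158 - 74*(-67)²)) + 22391 = ((-3 - 69 - 122) + (-158 - 74*4489)) + 22391 = (-194 + (-158 - 332186)) + 22391 = (-194 - 332344) + 22391 = -332538 + 22391 = -310147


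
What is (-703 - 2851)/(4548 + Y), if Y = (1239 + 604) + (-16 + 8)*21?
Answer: -3554/6223 ≈ -0.57111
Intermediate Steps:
Y = 1675 (Y = 1843 - 8*21 = 1843 - 168 = 1675)
(-703 - 2851)/(4548 + Y) = (-703 - 2851)/(4548 + 1675) = -3554/6223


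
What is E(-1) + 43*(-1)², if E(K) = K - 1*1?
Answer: 41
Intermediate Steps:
E(K) = -1 + K (E(K) = K - 1 = -1 + K)
E(-1) + 43*(-1)² = (-1 - 1) + 43*(-1)² = -2 + 43*1 = -2 + 43 = 41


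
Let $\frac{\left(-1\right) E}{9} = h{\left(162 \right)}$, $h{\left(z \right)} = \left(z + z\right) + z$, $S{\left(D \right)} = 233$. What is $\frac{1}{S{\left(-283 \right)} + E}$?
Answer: $- \frac{1}{4141} \approx -0.00024149$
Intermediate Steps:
$h{\left(z \right)} = 3 z$ ($h{\left(z \right)} = 2 z + z = 3 z$)
$E = -4374$ ($E = - 9 \cdot 3 \cdot 162 = \left(-9\right) 486 = -4374$)
$\frac{1}{S{\left(-283 \right)} + E} = \frac{1}{233 - 4374} = \frac{1}{-4141} = - \frac{1}{4141}$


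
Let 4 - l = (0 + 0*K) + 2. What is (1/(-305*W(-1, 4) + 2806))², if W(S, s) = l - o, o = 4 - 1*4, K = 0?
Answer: 1/4822416 ≈ 2.0737e-7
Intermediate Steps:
l = 2 (l = 4 - ((0 + 0*0) + 2) = 4 - ((0 + 0) + 2) = 4 - (0 + 2) = 4 - 1*2 = 4 - 2 = 2)
o = 0 (o = 4 - 4 = 0)
W(S, s) = 2 (W(S, s) = 2 - 1*0 = 2 + 0 = 2)
(1/(-305*W(-1, 4) + 2806))² = (1/(-305*2 + 2806))² = (1/(-610 + 2806))² = (1/2196)² = 1/4822416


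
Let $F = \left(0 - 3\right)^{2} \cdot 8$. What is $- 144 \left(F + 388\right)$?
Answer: $-66240$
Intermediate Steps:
$F = 72$ ($F = \left(-3\right)^{2} \cdot 8 = 9 \cdot 8 = 72$)
$- 144 \left(F + 388\right) = - 144 \left(72 + 388\right) = \left(-144\right) 460 = -66240$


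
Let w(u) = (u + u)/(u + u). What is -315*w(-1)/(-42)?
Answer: 15/2 ≈ 7.5000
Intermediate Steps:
w(u) = 1 (w(u) = (2*u)/((2*u)) = (2*u)*(1/(2*u)) = 1)
-315*w(-1)/(-42) = -315/(-42) = -315*(-1)/42 = -315*(-1/42) = 15/2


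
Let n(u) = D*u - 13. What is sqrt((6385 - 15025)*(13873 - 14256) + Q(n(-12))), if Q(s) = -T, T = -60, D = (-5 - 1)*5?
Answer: 2*sqrt(827295) ≈ 1819.1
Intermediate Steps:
D = -30 (D = -6*5 = -30)
n(u) = -13 - 30*u (n(u) = -30*u - 13 = -13 - 30*u)
Q(s) = 60 (Q(s) = -1*(-60) = 60)
sqrt((6385 - 15025)*(13873 - 14256) + Q(n(-12))) = sqrt((6385 - 15025)*(13873 - 14256) + 60) = sqrt(-8640*(-383) + 60) = sqrt(3309120 + 60) = sqrt(3309180) = 2*sqrt(827295)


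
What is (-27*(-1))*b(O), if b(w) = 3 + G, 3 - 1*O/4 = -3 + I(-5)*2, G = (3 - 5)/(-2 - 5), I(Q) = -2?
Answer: 621/7 ≈ 88.714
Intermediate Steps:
G = 2/7 (G = -2/(-7) = -2*(-⅐) = 2/7 ≈ 0.28571)
O = 40 (O = 12 - 4*(-3 - 2*2) = 12 - 4*(-3 - 4) = 12 - 4*(-7) = 12 + 28 = 40)
b(w) = 23/7 (b(w) = 3 + 2/7 = 23/7)
(-27*(-1))*b(O) = -27*(-1)*(23/7) = 27*(23/7) = 621/7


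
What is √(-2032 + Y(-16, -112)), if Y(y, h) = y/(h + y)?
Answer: I*√32510/4 ≈ 45.076*I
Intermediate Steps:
√(-2032 + Y(-16, -112)) = √(-2032 - 16/(-112 - 16)) = √(-2032 - 16/(-128)) = √(-2032 - 16*(-1/128)) = √(-2032 + ⅛) = √(-16255/8) = I*√32510/4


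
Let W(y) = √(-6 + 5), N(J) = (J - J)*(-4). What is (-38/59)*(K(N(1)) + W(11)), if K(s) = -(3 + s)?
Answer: 114/59 - 38*I/59 ≈ 1.9322 - 0.64407*I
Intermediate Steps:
N(J) = 0 (N(J) = 0*(-4) = 0)
K(s) = -3 - s
W(y) = I (W(y) = √(-1) = I)
(-38/59)*(K(N(1)) + W(11)) = (-38/59)*((-3 - 1*0) + I) = (-38*1/59)*((-3 + 0) + I) = -38*(-3 + I)/59 = 114/59 - 38*I/59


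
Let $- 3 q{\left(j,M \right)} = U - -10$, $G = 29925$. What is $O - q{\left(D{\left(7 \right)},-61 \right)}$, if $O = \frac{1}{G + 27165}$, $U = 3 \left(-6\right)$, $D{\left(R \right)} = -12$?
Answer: $- \frac{152239}{57090} \approx -2.6666$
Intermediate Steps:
$U = -18$
$q{\left(j,M \right)} = \frac{8}{3}$ ($q{\left(j,M \right)} = - \frac{-18 - -10}{3} = - \frac{-18 + 10}{3} = \left(- \frac{1}{3}\right) \left(-8\right) = \frac{8}{3}$)
$O = \frac{1}{57090}$ ($O = \frac{1}{29925 + 27165} = \frac{1}{57090} \approx 1.7516 \cdot 10^{-5}$)
$O - q{\left(D{\left(7 \right)},-61 \right)} = \frac{1}{57090} - \frac{8}{3} = - \frac{152239}{57090}$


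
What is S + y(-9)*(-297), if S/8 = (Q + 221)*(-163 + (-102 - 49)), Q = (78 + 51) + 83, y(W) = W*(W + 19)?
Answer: -1060966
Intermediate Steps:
y(W) = W*(19 + W)
Q = 212 (Q = 129 + 83 = 212)
S = -1087696 (S = 8*((212 + 221)*(-163 + (-102 - 49))) = 8*(433*(-163 - 151)) = 8*(433*(-314)) = 8*(-135962) = -1087696)
S + y(-9)*(-297) = -1087696 - 9*(19 - 9)*(-297) = -1087696 - 9*10*(-297) = -1087696 - 90*(-297) = -1087696 + 26730 = -1060966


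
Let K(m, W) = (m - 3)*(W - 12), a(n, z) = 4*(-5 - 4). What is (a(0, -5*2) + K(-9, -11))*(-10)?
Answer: -2400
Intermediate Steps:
a(n, z) = -36 (a(n, z) = 4*(-9) = -36)
K(m, W) = (-12 + W)*(-3 + m) (K(m, W) = (-3 + m)*(-12 + W) = (-12 + W)*(-3 + m))
(a(0, -5*2) + K(-9, -11))*(-10) = (-36 + (36 - 12*(-9) - 3*(-11) - 11*(-9)))*(-10) = (-36 + (36 + 108 + 33 + 99))*(-10) = (-36 + 276)*(-10) = 240*(-10) = -2400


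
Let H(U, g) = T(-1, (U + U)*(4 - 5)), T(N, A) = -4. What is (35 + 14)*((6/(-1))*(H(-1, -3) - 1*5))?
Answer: 2646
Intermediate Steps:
H(U, g) = -4
(35 + 14)*((6/(-1))*(H(-1, -3) - 1*5)) = (35 + 14)*((6/(-1))*(-4 - 1*5)) = 49*((6*(-1))*(-4 - 5)) = 49*(-6*(-9)) = 49*54 = 2646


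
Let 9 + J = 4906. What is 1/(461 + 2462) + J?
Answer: 14313932/2923 ≈ 4897.0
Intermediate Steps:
J = 4897 (J = -9 + 4906 = 4897)
1/(461 + 2462) + J = 1/(461 + 2462) + 4897 = 1/2923 + 4897 = 14313932/2923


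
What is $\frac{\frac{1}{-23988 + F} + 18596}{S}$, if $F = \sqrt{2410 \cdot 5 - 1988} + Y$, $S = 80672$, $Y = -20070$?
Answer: $\frac{6016107563989}{26098700257824} - \frac{\sqrt{1118}}{52197400515648} \approx 0.23051$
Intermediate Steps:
$F = -20070 + 3 \sqrt{1118}$ ($F = \sqrt{2410 \cdot 5 - 1988} - 20070 = \sqrt{12050 - 1988} - 20070 = \sqrt{10062} - 20070 = 3 \sqrt{1118} - 20070 = -20070 + 3 \sqrt{1118} \approx -19970.0$)
$\frac{\frac{1}{-23988 + F} + 18596}{S} = \frac{\frac{1}{-23988 - \left(20070 - 3 \sqrt{1118}\right)} + 18596}{80672} = \left(\frac{1}{-44058 + 3 \sqrt{1118}} + 18596\right) \frac{1}{80672} = \left(18596 + \frac{1}{-44058 + 3 \sqrt{1118}}\right) \frac{1}{80672} = \frac{4649}{20168} + \frac{1}{80672 \left(-44058 + 3 \sqrt{1118}\right)}$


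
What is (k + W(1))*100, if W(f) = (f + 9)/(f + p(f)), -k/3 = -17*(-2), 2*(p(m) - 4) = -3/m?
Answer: -69400/7 ≈ -9914.3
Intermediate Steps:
p(m) = 4 - 3/(2*m) (p(m) = 4 + (-3/m)/2 = 4 - 3/(2*m))
k = -102 (k = -(-51)*(-2) = -3*34 = -102)
W(f) = (9 + f)/(4 + f - 3/(2*f)) (W(f) = (f + 9)/(f + (4 - 3/(2*f))) = (9 + f)/(4 + f - 3/(2*f)))
(k + W(1))*100 = (-102 + 2*1*(9 + 1)/(-3 + 2*1**2 + 8*1))*100 = (-102 + 2*1*10/(-3 + 2*1 + 8))*100 = (-102 + 2*1*10/(-3 + 2 + 8))*100 = (-102 + 2*1*10/7)*100 = (-102 + 2*1*(1/7)*10)*100 = (-102 + 20/7)*100 = -694/7*100 = -69400/7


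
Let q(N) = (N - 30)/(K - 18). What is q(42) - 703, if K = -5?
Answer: -16181/23 ≈ -703.52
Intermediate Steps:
q(N) = 30/23 - N/23 (q(N) = (N - 30)/(-5 - 18) = (-30 + N)/(-23) = (-30 + N)*(-1/23) = 30/23 - N/23)
q(42) - 703 = (30/23 - 1/23*42) - 703 = (30/23 - 42/23) - 703 = -12/23 - 703 = -16181/23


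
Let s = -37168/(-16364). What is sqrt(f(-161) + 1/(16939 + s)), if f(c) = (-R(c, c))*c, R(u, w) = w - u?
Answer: sqrt(31503764159)/23102247 ≈ 0.0076829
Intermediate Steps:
s = 9292/4091 (s = -37168*(-1/16364) = 9292/4091 ≈ 2.2713)
f(c) = 0 (f(c) = (-(c - c))*c = (-1*0)*c = 0*c = 0)
sqrt(f(-161) + 1/(16939 + s)) = sqrt(0 + 1/(16939 + 9292/4091)) = sqrt(0 + 1/(69306741/4091)) = sqrt(0 + 4091/69306741) = sqrt(4091/69306741) = sqrt(31503764159)/23102247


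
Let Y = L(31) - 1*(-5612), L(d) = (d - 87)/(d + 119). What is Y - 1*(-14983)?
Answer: 1544597/75 ≈ 20595.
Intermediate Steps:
L(d) = (-87 + d)/(119 + d)
Y = 420872/75 (Y = (-87 + 31)/(119 + 31) - 1*(-5612) = -56/150 + 5612 = (1/150)*(-56) + 5612 = -28/75 + 5612 = 420872/75 ≈ 5611.6)
Y - 1*(-14983) = 420872/75 - 1*(-14983) = 420872/75 + 14983 = 1544597/75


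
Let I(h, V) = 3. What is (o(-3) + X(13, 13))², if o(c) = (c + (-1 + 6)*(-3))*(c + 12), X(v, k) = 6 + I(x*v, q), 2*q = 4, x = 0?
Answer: 23409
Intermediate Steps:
q = 2 (q = (½)*4 = 2)
X(v, k) = 9 (X(v, k) = 6 + 3 = 9)
o(c) = (-15 + c)*(12 + c) (o(c) = (c + 5*(-3))*(12 + c) = (c - 15)*(12 + c) = (-15 + c)*(12 + c))
(o(-3) + X(13, 13))² = ((-180 + (-3)² - 3*(-3)) + 9)² = ((-180 + 9 + 9) + 9)² = (-162 + 9)² = (-153)² = 23409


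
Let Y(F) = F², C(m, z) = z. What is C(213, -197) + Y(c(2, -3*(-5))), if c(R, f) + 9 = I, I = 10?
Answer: -196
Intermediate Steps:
c(R, f) = 1 (c(R, f) = -9 + 10 = 1)
C(213, -197) + Y(c(2, -3*(-5))) = -197 + 1² = -197 + 1 = -196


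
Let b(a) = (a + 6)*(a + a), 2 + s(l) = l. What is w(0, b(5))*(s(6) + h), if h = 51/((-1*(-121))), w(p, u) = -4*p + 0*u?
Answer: 0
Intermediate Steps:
s(l) = -2 + l
b(a) = 2*a*(6 + a) (b(a) = (6 + a)*(2*a) = 2*a*(6 + a))
w(p, u) = -4*p (w(p, u) = -4*p + 0 = -4*p)
h = 51/121 ≈ 0.42149
w(0, b(5))*(s(6) + h) = (-4*0)*((-2 + 6) + 51/121) = 0*(4 + 51/121) = 0*(535/121) = 0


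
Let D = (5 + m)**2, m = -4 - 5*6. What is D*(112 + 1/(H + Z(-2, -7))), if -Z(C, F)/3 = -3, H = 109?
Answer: 11115497/118 ≈ 94199.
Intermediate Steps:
Z(C, F) = 9 (Z(C, F) = -3*(-3) = 9)
m = -34 (m = -4 - 30 = -34)
D = 841 (D = (5 - 34)**2 = (-29)**2 = 841)
D*(112 + 1/(H + Z(-2, -7))) = 841*(112 + 1/(109 + 9)) = 841*(112 + 1/118) = 841*(13217/118) = 11115497/118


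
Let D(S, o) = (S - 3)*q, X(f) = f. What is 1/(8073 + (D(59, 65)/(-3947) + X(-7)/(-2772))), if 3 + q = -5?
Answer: 1563012/12618377231 ≈ 0.00012387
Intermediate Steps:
q = -8 (q = -3 - 5 = -8)
D(S, o) = 24 - 8*S (D(S, o) = (S - 3)*(-8) = (-3 + S)*(-8) = 24 - 8*S)
1/(8073 + (D(59, 65)/(-3947) + X(-7)/(-2772))) = 1/(8073 + ((24 - 8*59)/(-3947) - 7/(-2772))) = 1/(8073 + ((24 - 472)*(-1/3947) - 7*(-1/2772))) = 1/(8073 + (-448*(-1/3947) + 1/396)) = 1/(8073 + (448/3947 + 1/396)) = 1/(8073 + 181355/1563012) = 1/(12618377231/1563012) = 1563012/12618377231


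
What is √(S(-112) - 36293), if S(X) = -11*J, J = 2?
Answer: 3*I*√4035 ≈ 190.56*I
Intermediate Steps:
S(X) = -22 (S(X) = -11*2 = -22)
√(S(-112) - 36293) = √(-22 - 36293) = √(-36315) = 3*I*√4035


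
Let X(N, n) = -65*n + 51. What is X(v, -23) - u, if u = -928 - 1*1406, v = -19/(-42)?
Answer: 3880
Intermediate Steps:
v = 19/42 (v = -19*(-1/42) = 19/42 ≈ 0.45238)
X(N, n) = 51 - 65*n
u = -2334 (u = -928 - 1406 = -2334)
X(v, -23) - u = (51 - 65*(-23)) - 1*(-2334) = (51 + 1495) + 2334 = 1546 + 2334 = 3880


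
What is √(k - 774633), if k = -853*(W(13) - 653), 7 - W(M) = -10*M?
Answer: 3*I*√37165 ≈ 578.35*I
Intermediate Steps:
W(M) = 7 + 10*M (W(M) = 7 - (-10)*M = 7 + 10*M)
k = 440148 (k = -853*((7 + 10*13) - 653) = -853*((7 + 130) - 653) = -853*(137 - 653) = -853*(-516) = 440148)
√(k - 774633) = √(440148 - 774633) = √(-334485) = 3*I*√37165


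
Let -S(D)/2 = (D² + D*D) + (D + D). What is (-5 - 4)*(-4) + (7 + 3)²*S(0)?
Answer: 36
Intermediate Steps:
S(D) = -4*D - 4*D² (S(D) = -2*((D² + D*D) + (D + D)) = -2*((D² + D²) + 2*D) = -2*(2*D² + 2*D) = -2*(2*D + 2*D²) = -4*D - 4*D²)
(-5 - 4)*(-4) + (7 + 3)²*S(0) = (-5 - 4)*(-4) + (7 + 3)²*(-4*0*(1 + 0)) = -9*(-4) + 10²*(-4*0*1) = 36 + 100*0 = 36 + 0 = 36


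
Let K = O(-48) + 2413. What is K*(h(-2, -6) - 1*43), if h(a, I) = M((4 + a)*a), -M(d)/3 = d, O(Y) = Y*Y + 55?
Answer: -147932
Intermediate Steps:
O(Y) = 55 + Y² (O(Y) = Y² + 55 = 55 + Y²)
M(d) = -3*d
h(a, I) = -3*a*(4 + a) (h(a, I) = -3*(4 + a)*a = -3*a*(4 + a))
K = 4772 (K = (55 + (-48)²) + 2413 = (55 + 2304) + 2413 = 2359 + 2413 = 4772)
K*(h(-2, -6) - 1*43) = 4772*(-3*(-2)*(4 - 2) - 1*43) = 4772*(-3*(-2)*2 - 43) = 4772*(12 - 43) = 4772*(-31) = -147932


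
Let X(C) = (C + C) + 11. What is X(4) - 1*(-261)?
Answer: 280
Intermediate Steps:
X(C) = 11 + 2*C (X(C) = 2*C + 11 = 11 + 2*C)
X(4) - 1*(-261) = (11 + 2*4) - 1*(-261) = (11 + 8) + 261 = 19 + 261 = 280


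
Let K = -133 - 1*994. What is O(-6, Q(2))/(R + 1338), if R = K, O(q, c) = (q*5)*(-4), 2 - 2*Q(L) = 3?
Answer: 120/211 ≈ 0.56872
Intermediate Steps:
Q(L) = -½ (Q(L) = 1 - ½*3 = 1 - 3/2 = -½)
K = -1127 (K = -133 - 994 = -1127)
O(q, c) = -20*q (O(q, c) = (5*q)*(-4) = -20*q)
R = -1127
O(-6, Q(2))/(R + 1338) = (-20*(-6))/(-1127 + 1338) = 120/211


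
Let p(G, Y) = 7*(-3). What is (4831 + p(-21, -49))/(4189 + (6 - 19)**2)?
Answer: 2405/2179 ≈ 1.1037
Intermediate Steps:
p(G, Y) = -21
(4831 + p(-21, -49))/(4189 + (6 - 19)**2) = (4831 - 21)/(4189 + (6 - 19)**2) = 4810/(4189 + (-13)**2) = 4810/(4189 + 169) = 4810/4358 = 4810*(1/4358) = 2405/2179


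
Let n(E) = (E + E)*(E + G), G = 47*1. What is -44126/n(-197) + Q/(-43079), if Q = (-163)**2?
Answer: -1735565927/1272984450 ≈ -1.3634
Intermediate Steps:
G = 47
n(E) = 2*E*(47 + E) (n(E) = (E + E)*(E + 47) = (2*E)*(47 + E) = 2*E*(47 + E))
Q = 26569
-44126/n(-197) + Q/(-43079) = -44126*(-1/(394*(47 - 197))) + 26569/(-43079) = -44126/(2*(-197)*(-150)) + 26569*(-1/43079) = -44126/59100 - 26569/43079 = -44126*1/59100 - 26569/43079 = -22063/29550 - 26569/43079 = -1735565927/1272984450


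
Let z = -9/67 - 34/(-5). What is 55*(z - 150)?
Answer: -528187/67 ≈ -7883.4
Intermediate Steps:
z = 2233/335 (z = -9*1/67 - 34*(-1/5) = -9/67 + 34/5 = 2233/335 ≈ 6.6657)
55*(z - 150) = 55*(2233/335 - 150) = 55*(-48017/335) = -528187/67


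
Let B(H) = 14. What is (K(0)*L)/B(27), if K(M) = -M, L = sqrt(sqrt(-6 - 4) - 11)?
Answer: 0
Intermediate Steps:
L = sqrt(-11 + I*sqrt(10)) (L = sqrt(sqrt(-10) - 11) = sqrt(I*sqrt(10) - 11) = sqrt(-11 + I*sqrt(10)) ≈ 0.47198 + 3.35*I)
(K(0)*L)/B(27) = ((-1*0)*sqrt(-11 + I*sqrt(10)))/14 = (0*sqrt(-11 + I*sqrt(10)))*(1/14) = 0*(1/14) = 0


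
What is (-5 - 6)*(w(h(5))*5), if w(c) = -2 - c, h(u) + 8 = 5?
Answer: -55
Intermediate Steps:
h(u) = -3 (h(u) = -8 + 5 = -3)
(-5 - 6)*(w(h(5))*5) = (-5 - 6)*((-2 - 1*(-3))*5) = -11*(-2 + 3)*5 = -11*5 = -55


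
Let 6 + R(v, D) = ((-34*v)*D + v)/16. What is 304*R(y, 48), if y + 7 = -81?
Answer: 2725208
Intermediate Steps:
y = -88 (y = -7 - 81 = -88)
R(v, D) = -6 + v/16 - 17*D*v/8 (R(v, D) = -6 + ((-34*v)*D + v)/16 = -6 + (-34*D*v + v)*(1/16) = -6 + (v - 34*D*v)*(1/16) = -6 + (v/16 - 17*D*v/8) = -6 + v/16 - 17*D*v/8)
304*R(y, 48) = 304*(-6 + (1/16)*(-88) - 17/8*48*(-88)) = 304*(-6 - 11/2 + 8976) = 304*(17929/2) = 2725208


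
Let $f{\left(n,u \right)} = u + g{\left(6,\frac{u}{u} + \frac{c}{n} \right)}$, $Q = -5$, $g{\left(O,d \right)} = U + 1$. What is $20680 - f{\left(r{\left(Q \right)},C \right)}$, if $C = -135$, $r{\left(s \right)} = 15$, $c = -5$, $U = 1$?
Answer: $20813$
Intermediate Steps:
$g{\left(O,d \right)} = 2$ ($g{\left(O,d \right)} = 1 + 1 = 2$)
$f{\left(n,u \right)} = 2 + u$ ($f{\left(n,u \right)} = u + 2 = 2 + u$)
$20680 - f{\left(r{\left(Q \right)},C \right)} = 20680 - \left(2 - 135\right) = 20680 - -133 = 20680 + 133 = 20813$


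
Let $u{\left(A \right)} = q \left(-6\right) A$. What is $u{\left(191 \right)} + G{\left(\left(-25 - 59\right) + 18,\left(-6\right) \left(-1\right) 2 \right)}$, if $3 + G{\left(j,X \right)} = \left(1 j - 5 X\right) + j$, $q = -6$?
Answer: $6681$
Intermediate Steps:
$u{\left(A \right)} = 36 A$ ($u{\left(A \right)} = \left(-6\right) \left(-6\right) A = 36 A$)
$G{\left(j,X \right)} = -3 - 5 X + 2 j$ ($G{\left(j,X \right)} = -3 + \left(\left(1 j - 5 X\right) + j\right) = -3 + \left(\left(j - 5 X\right) + j\right) = -3 - \left(- 2 j + 5 X\right) = -3 - 5 X + 2 j$)
$u{\left(191 \right)} + G{\left(\left(-25 - 59\right) + 18,\left(-6\right) \left(-1\right) 2 \right)} = 36 \cdot 191 - \left(3 - 2 \left(\left(-25 - 59\right) + 18\right) + 5 \left(\left(-6\right) \left(-1\right)\right) 2\right) = 6876 - \left(3 - 2 \left(-84 + 18\right) + 5 \cdot 6 \cdot 2\right) = 6876 - 195 = 6681$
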